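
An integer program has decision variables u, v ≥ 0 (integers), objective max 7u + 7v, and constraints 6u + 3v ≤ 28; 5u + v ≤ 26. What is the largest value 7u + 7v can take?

63

(u,v)=(0,9) is feasible, giving 63.
(u,v)=(0,8) is feasible, giving 56.
Maximum is 63 at (u,v)=(0,9).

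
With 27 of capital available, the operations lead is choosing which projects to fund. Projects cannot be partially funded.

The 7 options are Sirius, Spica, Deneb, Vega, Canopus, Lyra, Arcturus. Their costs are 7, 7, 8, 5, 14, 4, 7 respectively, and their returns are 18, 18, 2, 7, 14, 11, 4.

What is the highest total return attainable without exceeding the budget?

54

Allowing fractional choices, the relaxed optimum would be about 58.0, but projects are indivisible.
Sirius + Spica + Vega + Lyra: cost 7 + 7 + 5 + 4 = 23 ≤ 27, return 18 + 18 + 7 + 11 = 54.
Sirius + Spica + Deneb + Lyra: cost 7 + 7 + 8 + 4 = 26 ≤ 27, return 18 + 18 + 2 + 11 = 49.
Sirius + Spica + Lyra + Arcturus: cost 7 + 7 + 4 + 7 = 25 ≤ 27, return 18 + 18 + 11 + 4 = 51.
Best is Sirius, Spica, Vega, and Lyra with total return 54.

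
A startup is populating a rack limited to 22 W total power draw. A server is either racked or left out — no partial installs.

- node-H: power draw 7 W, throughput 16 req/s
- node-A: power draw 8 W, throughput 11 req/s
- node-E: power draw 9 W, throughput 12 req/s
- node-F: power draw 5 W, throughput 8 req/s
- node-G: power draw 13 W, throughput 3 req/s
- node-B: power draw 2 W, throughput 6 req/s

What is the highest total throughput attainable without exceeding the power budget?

node-H + node-A + node-F + node-B: power draw 7 + 8 + 5 + 2 = 22 ≤ 22, throughput 16 + 11 + 8 + 6 = 41.
node-H + node-E + node-F: power draw 7 + 9 + 5 = 21 ≤ 22, throughput 16 + 12 + 8 = 36.
Best is node-H, node-A, node-F, and node-B with total throughput 41.

41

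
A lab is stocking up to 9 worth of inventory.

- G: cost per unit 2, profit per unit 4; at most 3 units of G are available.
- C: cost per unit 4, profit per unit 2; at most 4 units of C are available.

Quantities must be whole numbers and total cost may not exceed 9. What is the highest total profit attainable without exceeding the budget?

This is a bounded integer knapsack.
3×G: cost 6 ≤ 9, profit 3·4 = 12.
2×G and 1×C: cost 8 ≤ 9, profit 2·4 + 1·2 = 10.
Best is 12.

12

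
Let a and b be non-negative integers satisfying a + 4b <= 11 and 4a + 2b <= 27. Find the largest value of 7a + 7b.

Relaxing integrality, the LP optimum is 51.50 at (a,b) = (6.14, 1.21), which is not an integer point.
(a,b)=(6,1): 1·6+4·1=10≤11, 4·6+2·1=26≤27, objective 49.
(a,b)=(5,1): 1·5+4·1=9≤11, 4·5+2·1=22≤27, objective 42.
The best lattice point is (6,1), giving 49.

49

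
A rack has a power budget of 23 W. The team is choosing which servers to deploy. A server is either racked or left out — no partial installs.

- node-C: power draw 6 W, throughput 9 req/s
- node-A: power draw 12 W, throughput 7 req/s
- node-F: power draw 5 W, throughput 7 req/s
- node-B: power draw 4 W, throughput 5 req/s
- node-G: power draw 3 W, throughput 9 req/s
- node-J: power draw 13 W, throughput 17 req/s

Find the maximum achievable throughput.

35

This is an integer program with binary decision variables.
Allowing fractional choices, the relaxed optimum would be about 36.8, but servers are indivisible.
node-F + node-G + node-J: power draw 5 + 3 + 13 = 21 ≤ 23, throughput 7 + 9 + 17 = 33.
node-C + node-G + node-J: power draw 6 + 3 + 13 = 22 ≤ 23, throughput 9 + 9 + 17 = 35.
node-B + node-G + node-J: power draw 4 + 3 + 13 = 20 ≤ 23, throughput 5 + 9 + 17 = 31.
Best is node-C, node-G, and node-J with total throughput 35.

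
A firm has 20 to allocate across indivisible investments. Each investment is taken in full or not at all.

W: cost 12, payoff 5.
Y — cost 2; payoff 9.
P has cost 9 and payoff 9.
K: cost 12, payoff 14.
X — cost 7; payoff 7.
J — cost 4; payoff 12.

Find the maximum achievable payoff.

Y + K + J: cost 2 + 12 + 4 = 18 ≤ 20, payoff 9 + 14 + 12 = 35.
Y + P + J: cost 2 + 9 + 4 = 15 ≤ 20, payoff 9 + 9 + 12 = 30.
Best is Y, K, and J with total payoff 35.

35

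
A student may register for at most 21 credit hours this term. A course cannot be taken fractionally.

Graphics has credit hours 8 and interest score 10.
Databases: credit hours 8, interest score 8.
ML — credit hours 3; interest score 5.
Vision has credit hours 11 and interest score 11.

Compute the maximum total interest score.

23

Graphics + Databases + ML: credit hours 8 + 8 + 3 = 19 ≤ 21, interest score 10 + 8 + 5 = 23.
Graphics + Vision: credit hours 8 + 11 = 19 ≤ 21, interest score 10 + 11 = 21.
Databases + Vision: credit hours 8 + 11 = 19 ≤ 21, interest score 8 + 11 = 19.
Best is Graphics, Databases, and ML with total interest score 23.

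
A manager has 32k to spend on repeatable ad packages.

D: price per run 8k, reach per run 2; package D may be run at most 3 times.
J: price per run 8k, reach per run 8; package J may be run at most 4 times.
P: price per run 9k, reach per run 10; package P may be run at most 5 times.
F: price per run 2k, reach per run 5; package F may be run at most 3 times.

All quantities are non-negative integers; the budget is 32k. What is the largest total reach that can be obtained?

43

1×J, 2×P, and 3×F: price 32 ≤ 32, reach 1·8 + 2·10 + 3·5 = 43.
2×J, 1×P, and 3×F: price 31 ≤ 32, reach 2·8 + 1·10 + 3·5 = 41.
Best is 43.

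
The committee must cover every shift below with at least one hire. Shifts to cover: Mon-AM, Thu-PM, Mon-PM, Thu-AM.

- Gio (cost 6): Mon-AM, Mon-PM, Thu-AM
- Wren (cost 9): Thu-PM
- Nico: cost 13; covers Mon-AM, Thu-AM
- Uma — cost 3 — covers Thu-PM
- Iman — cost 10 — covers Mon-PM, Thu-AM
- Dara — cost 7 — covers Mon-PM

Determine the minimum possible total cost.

9

This is an integer covering problem.
Choose Gio and Uma: together they cover Mon-AM, Thu-PM, Mon-PM, Thu-AM — every shift.
Total cost: 6 + 3 = 9.
No cover costs less than 9.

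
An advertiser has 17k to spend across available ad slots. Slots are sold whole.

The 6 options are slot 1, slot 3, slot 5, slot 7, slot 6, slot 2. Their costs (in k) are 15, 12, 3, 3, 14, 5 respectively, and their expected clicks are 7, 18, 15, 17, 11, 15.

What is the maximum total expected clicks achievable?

47

Allowing fractional choices, the relaxed optimum would be about 56.0, but ad slots are indivisible.
slot 3 + slot 7: cost 12 + 3 = 15 ≤ 17, expected clicks 18 + 17 = 35.
slot 5 + slot 7 + slot 2: cost 3 + 3 + 5 = 11 ≤ 17, expected clicks 15 + 17 + 15 = 47.
slot 3 + slot 5: cost 12 + 3 = 15 ≤ 17, expected clicks 18 + 15 = 33.
Best is slot 5, slot 7, and slot 2 with total expected clicks 47.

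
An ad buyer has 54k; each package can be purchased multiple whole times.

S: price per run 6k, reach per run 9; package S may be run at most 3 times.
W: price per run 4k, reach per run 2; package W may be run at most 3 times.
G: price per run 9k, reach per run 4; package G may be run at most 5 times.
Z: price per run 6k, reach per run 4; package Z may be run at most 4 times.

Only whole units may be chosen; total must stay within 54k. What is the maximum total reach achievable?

S has the best ratio (9/6); taking only S gives at most 3×9 = 27 (stopped by the supply cap of 3).
Mixing does better — 3×S, 3×W, and 4×Z: price 54 ≤ 54, reach 3·9 + 3·2 + 4·4 = 49.

49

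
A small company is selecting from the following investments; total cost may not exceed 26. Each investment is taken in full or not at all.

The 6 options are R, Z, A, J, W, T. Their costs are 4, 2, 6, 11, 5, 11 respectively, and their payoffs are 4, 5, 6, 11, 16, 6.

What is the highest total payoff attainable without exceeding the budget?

Allowing fractional choices, the relaxed optimum would be about 40.0, but investments are indivisible.
R + A + J + W: cost 4 + 6 + 11 + 5 = 26 ≤ 26, payoff 4 + 6 + 11 + 16 = 37.
Z + A + J + W: cost 2 + 6 + 11 + 5 = 24 ≤ 26, payoff 5 + 6 + 11 + 16 = 38.
Best is Z, A, J, and W with total payoff 38.

38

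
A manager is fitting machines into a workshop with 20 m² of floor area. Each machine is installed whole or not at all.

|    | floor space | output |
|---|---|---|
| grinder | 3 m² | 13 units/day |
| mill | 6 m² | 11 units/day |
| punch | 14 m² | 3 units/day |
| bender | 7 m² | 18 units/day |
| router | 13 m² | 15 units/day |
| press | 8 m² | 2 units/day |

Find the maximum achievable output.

Allowing fractional choices, the relaxed optimum would be about 46.6, but machines are indivisible.
grinder + bender + press: floor space 3 + 7 + 8 = 18 ≤ 20, output 13 + 18 + 2 = 33.
grinder + mill + bender: floor space 3 + 6 + 7 = 16 ≤ 20, output 13 + 11 + 18 = 42.
Best is grinder, mill, and bender with total output 42.

42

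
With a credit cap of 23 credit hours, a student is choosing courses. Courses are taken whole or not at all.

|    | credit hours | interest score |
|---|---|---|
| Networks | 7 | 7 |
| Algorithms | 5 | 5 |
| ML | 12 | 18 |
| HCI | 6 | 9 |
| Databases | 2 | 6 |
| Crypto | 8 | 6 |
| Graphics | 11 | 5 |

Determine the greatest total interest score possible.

Algorithms + ML + HCI: credit hours 5 + 12 + 6 = 23 ≤ 23, interest score 5 + 18 + 9 = 32.
Networks + ML + Databases: credit hours 7 + 12 + 2 = 21 ≤ 23, interest score 7 + 18 + 6 = 31.
ML + HCI + Databases: credit hours 12 + 6 + 2 = 20 ≤ 23, interest score 18 + 9 + 6 = 33.
Best is ML, HCI, and Databases with total interest score 33.

33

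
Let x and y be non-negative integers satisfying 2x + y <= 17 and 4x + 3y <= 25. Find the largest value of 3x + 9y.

(x,y)=(0,8) is feasible, giving 72.
(x,y)=(1,7) is feasible, giving 66.
(x,y)=(0,7) is feasible, giving 63.
No feasible integer point exceeds 72.

72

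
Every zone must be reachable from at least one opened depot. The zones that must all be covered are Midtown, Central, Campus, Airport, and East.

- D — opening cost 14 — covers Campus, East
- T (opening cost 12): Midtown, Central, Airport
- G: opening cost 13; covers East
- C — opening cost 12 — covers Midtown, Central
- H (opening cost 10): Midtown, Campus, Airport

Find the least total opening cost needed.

The greedy cost-per-new-zone heuristic would pick H, T, and G for 35, but a cheaper cover exists.
Choose D and T: together they cover Midtown, Central, Campus, Airport, East — every zone.
Total opening cost: 14 + 12 = 26.
No cover costs less than 26.

26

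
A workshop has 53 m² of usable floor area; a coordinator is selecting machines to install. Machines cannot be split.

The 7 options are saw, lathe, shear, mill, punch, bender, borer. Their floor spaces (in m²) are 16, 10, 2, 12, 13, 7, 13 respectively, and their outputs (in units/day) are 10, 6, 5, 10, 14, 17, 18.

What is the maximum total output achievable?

64

Allowing fractional choices, the relaxed optimum would be about 67.8, but machines are indivisible.
shear + mill + punch + bender + borer: floor space 2 + 12 + 13 + 7 + 13 = 47 ≤ 53, output 5 + 10 + 14 + 17 + 18 = 64.
saw + shear + punch + bender + borer: floor space 16 + 2 + 13 + 7 + 13 = 51 ≤ 53, output 10 + 5 + 14 + 17 + 18 = 64.
The maximum output is 64; one optimal choice is shear, mill, punch, bender, and borer.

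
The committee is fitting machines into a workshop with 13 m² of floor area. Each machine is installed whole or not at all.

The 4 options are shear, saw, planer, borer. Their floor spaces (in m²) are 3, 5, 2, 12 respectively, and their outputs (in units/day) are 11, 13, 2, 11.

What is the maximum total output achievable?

Allowing fractional choices, the relaxed optimum would be about 28.8, but machines are indivisible.
shear + saw: floor space 3 + 5 = 8 ≤ 13, output 11 + 13 = 24.
shear + saw + planer: floor space 3 + 5 + 2 = 10 ≤ 13, output 11 + 13 + 2 = 26.
saw + planer: floor space 5 + 2 = 7 ≤ 13, output 13 + 2 = 15.
Best is shear, saw, and planer with total output 26.

26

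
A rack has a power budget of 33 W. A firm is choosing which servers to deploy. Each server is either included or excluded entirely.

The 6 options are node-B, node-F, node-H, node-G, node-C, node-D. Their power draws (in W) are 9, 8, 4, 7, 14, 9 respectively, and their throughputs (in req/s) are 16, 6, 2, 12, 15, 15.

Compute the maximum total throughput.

49

Allowing fractional choices, the relaxed optimum would be about 51.6, but servers are indivisible.
node-B + node-F + node-G + node-D: power draw 9 + 8 + 7 + 9 = 33 ≤ 33, throughput 16 + 6 + 12 + 15 = 49.
node-B + node-H + node-G + node-D: power draw 9 + 4 + 7 + 9 = 29 ≤ 33, throughput 16 + 2 + 12 + 15 = 45.
node-B + node-C + node-D: power draw 9 + 14 + 9 = 32 ≤ 33, throughput 16 + 15 + 15 = 46.
Best is node-B, node-F, node-G, and node-D with total throughput 49.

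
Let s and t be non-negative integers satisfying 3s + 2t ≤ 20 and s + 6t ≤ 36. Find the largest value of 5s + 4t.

36

Relaxing integrality, the LP optimum is 37.00 at (s,t) = (3, 5.5), which is not an integer point.
(s,t)=(4,4): 3·4+2·4=20≤20, 1·4+6·4=28≤36, objective 36.
(s,t)=(3,5): 3·3+2·5=19≤20, 1·3+6·5=33≤36, objective 35.
(s,t)=(4,3): 3·4+2·3=18≤20, 1·4+6·3=22≤36, objective 32.
The best lattice point is (4,4), giving 36.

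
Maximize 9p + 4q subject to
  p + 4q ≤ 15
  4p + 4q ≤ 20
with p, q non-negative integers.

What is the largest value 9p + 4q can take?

45

(p,q)=(5,0): 1·5+4·0=5≤15, 4·5+4·0=20≤20, objective 45.
(p,q)=(4,1): 1·4+4·1=8≤15, 4·4+4·1=20≤20, objective 40.
(p,q)=(4,0): 1·4+4·0=4≤15, 4·4+4·0=16≤20, objective 36.
No feasible integer point exceeds 45.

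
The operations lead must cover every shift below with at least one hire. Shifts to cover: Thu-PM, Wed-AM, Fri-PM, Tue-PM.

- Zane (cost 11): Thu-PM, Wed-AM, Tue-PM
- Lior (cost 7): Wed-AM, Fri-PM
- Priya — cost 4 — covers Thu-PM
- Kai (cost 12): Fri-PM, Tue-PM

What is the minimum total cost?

18

This is an integer covering problem.
Choose Zane and Lior: together they cover Thu-PM, Wed-AM, Fri-PM, Tue-PM — every shift.
Total cost: 11 + 7 = 18.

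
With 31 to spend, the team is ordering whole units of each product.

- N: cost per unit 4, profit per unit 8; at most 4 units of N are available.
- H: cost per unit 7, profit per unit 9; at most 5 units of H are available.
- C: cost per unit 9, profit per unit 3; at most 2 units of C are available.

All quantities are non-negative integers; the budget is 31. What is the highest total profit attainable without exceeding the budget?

This is a bounded integer knapsack.
4×N and 2×H: cost 30 ≤ 31, profit 4·8 + 2·9 = 50.
2×N and 3×H: cost 29 ≤ 31, profit 2·8 + 3·9 = 43.
Best is 50.

50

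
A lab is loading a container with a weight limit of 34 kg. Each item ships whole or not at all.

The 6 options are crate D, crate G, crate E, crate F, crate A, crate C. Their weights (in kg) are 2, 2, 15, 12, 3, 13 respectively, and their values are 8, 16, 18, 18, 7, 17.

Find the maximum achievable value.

67

Allowing fractional choices, the relaxed optimum would be about 68.4, but items are indivisible.
crate D + crate G + crate E + crate F + crate A: weight 2 + 2 + 15 + 12 + 3 = 34 ≤ 34, value 8 + 16 + 18 + 18 + 7 = 67.
crate D + crate G + crate F + crate A + crate C: weight 2 + 2 + 12 + 3 + 13 = 32 ≤ 34, value 8 + 16 + 18 + 7 + 17 = 66.
Best is crate D, crate G, crate E, crate F, and crate A with total value 67.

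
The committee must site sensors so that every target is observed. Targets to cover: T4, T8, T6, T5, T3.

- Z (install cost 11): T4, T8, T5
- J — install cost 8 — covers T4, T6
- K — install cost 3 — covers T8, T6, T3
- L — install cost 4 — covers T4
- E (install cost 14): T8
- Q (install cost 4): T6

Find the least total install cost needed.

14

This is an integer covering problem.
The greedy cost-per-new-target heuristic would pick K, L, and Z for 18, but a cheaper cover exists.
Choose Z and K: together they cover T4, T8, T6, T5, T3 — every target.
Total install cost: 11 + 3 = 14.
No cover costs less than 14.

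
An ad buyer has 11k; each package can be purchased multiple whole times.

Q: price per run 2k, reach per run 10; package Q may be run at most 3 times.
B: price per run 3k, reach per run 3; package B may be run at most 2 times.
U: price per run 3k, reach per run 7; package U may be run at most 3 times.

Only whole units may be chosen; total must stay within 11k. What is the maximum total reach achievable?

37

Q has the best ratio (10/2); taking only Q gives at most 3×10 = 30 (stopped by the supply cap of 3).
Mixing does better — 3×Q and 1×U: price 9 ≤ 11, reach 3·10 + 1·7 = 37.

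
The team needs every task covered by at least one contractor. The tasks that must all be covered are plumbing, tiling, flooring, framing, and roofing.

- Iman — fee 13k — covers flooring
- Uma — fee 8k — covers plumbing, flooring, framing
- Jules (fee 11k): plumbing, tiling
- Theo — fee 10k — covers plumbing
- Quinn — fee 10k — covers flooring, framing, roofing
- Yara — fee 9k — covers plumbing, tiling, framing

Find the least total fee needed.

19

Choose Quinn and Yara: together they cover plumbing, tiling, flooring, framing, roofing — every task.
Total fee: 10 + 9 = 19.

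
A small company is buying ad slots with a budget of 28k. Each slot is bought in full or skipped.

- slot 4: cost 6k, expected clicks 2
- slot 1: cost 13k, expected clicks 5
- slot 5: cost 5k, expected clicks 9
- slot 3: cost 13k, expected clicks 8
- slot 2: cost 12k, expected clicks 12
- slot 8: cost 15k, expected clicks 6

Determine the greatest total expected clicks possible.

23

Allowing fractional choices, the relaxed optimum would be about 27.8, but ad slots are indivisible.
slot 5 + slot 2: cost 5 + 12 = 17 ≤ 28, expected clicks 9 + 12 = 21.
slot 4 + slot 5 + slot 2: cost 6 + 5 + 12 = 23 ≤ 28, expected clicks 2 + 9 + 12 = 23.
slot 3 + slot 2: cost 13 + 12 = 25 ≤ 28, expected clicks 8 + 12 = 20.
Best is slot 4, slot 5, and slot 2 with total expected clicks 23.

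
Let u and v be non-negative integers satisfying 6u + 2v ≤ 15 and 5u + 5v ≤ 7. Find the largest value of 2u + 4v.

4

Relaxing integrality, the LP optimum is 5.60 at (u,v) = (0, 1.4), which is not an integer point.
(u,v)=(0,1): 6·0+2·1=2≤15, 5·0+5·1=5≤7, objective 4.
(u,v)=(1,0): 6·1+2·0=6≤15, 5·1+5·0=5≤7, objective 2.
(u,v)=(0,0): 6·0+2·0=0≤15, 5·0+5·0=0≤7, objective 0.
No feasible integer point exceeds 4.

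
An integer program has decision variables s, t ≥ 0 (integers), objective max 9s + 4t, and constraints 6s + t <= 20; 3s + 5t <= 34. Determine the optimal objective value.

The continuous relaxation peaks at (2.44, 5.33) with value 43.33; rounding to a feasible lattice point costs some objective.
(s,t)=(2,5): 6·2+1·5=17≤20, 3·2+5·5=31≤34, objective 38.
(s,t)=(2,4): 6·2+1·4=16≤20, 3·2+5·4=26≤34, objective 34.
(s,t)=(1,6): 6·1+1·6=12≤20, 3·1+5·6=33≤34, objective 33.
(s,t)=(1,5): 6·1+1·5=11≤20, 3·1+5·5=28≤34, objective 29.
The best lattice point is (2,5), giving 38.

38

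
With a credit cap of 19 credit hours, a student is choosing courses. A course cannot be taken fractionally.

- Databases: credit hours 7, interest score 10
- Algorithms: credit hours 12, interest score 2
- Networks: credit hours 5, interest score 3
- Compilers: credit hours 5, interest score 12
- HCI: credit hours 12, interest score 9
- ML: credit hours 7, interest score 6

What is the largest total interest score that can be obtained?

Databases + Compilers + ML: credit hours 7 + 5 + 7 = 19 ≤ 19, interest score 10 + 12 + 6 = 28.
Databases + Compilers: credit hours 7 + 5 = 12 ≤ 19, interest score 10 + 12 = 22.
Databases + Networks + Compilers: credit hours 7 + 5 + 5 = 17 ≤ 19, interest score 10 + 3 + 12 = 25.
Best is Databases, Compilers, and ML with total interest score 28.

28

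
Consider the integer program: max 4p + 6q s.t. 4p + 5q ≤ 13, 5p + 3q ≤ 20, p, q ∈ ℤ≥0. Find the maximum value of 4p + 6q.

14

The continuous relaxation peaks at (0, 2.6) with value 15.60; rounding to a feasible lattice point costs some objective.
(p,q)=(2,1): 4·2+5·1=13≤13, 5·2+3·1=13≤20, objective 14.
(p,q)=(3,0): 4·3+5·0=12≤13, 5·3+3·0=15≤20, objective 12.
(p,q)=(0,2): 4·0+5·2=10≤13, 5·0+3·2=6≤20, objective 12.
The best lattice point is (2,1), giving 14.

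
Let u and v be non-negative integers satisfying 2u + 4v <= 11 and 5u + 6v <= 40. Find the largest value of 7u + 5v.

The continuous relaxation peaks at (5.5, 0) with value 38.50; rounding to a feasible lattice point costs some objective.
(u,v)=(5,0): 2·5+4·0=10≤11, 5·5+6·0=25≤40, objective 35.
(u,v)=(4,0): 2·4+4·0=8≤11, 5·4+6·0=20≤40, objective 28.
The best lattice point is (5,0), giving 35.

35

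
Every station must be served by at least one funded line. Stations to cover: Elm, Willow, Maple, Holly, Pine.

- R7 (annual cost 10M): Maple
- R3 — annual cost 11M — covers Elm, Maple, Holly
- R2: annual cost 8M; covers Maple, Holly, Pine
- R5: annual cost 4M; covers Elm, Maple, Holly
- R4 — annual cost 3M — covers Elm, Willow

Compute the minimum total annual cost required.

11

The greedy cost-per-new-station heuristic would pick R5, R4, and R2 for 15, but a cheaper cover exists.
Choose R2 and R4: together they cover Elm, Willow, Maple, Holly, Pine — every station.
Total annual cost: 8 + 3 = 11.
No cover costs less than 11.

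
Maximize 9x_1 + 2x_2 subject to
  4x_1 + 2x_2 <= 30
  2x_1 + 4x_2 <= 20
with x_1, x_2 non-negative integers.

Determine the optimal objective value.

The continuous relaxation peaks at (7.5, 0) with value 67.50; rounding to a feasible lattice point costs some objective.
(x_1,x_2)=(7,1): 4·7+2·1=30≤30, 2·7+4·1=18≤20, objective 65.
(x_1,x_2)=(7,0): 4·7+2·0=28≤30, 2·7+4·0=14≤20, objective 63.
No feasible integer point exceeds 65.

65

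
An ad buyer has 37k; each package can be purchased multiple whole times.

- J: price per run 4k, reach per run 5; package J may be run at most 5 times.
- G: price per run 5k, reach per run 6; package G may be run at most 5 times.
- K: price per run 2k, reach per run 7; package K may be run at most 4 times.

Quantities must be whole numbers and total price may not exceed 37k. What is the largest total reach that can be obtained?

63

This is a bounded integer knapsack.
Take 1×J, 5×G, and 4×K: price 37 ≤ 37, reach 1·5 + 5·6 + 4·7 = 63.
K has the best ratio (7/2) and is taken to its limit of 4; remaining capacity is filled optimally with the others.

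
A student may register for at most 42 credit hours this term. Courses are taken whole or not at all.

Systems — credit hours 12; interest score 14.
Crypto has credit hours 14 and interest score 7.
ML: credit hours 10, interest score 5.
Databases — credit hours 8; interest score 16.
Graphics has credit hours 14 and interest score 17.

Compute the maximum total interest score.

Allowing fractional choices, the relaxed optimum would be about 51.0, but courses are indivisible.
Crypto + Databases + Graphics: credit hours 14 + 8 + 14 = 36 ≤ 42, interest score 7 + 16 + 17 = 40.
Systems + Databases + Graphics: credit hours 12 + 8 + 14 = 34 ≤ 42, interest score 14 + 16 + 17 = 47.
Best is Systems, Databases, and Graphics with total interest score 47.

47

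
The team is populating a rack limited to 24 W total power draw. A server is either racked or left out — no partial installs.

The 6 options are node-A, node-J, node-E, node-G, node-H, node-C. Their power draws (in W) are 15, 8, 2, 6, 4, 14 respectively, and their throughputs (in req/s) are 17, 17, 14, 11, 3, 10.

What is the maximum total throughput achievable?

Take node-J, node-E, node-G, and node-H: power draw 8 + 2 + 6 + 4 = 20 ≤ 24, throughput 17 + 14 + 11 + 3 = 45.
No other feasible combination does better.

45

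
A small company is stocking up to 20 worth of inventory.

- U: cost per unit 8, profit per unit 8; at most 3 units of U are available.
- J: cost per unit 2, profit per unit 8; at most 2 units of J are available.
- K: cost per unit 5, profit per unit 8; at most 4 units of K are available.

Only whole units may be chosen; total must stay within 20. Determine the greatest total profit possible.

2×J and 3×K: cost 19 ≤ 20, profit 2·8 + 3·8 = 40.
4×K: cost 20 ≤ 20, profit 4·8 = 32.
Best is 40.

40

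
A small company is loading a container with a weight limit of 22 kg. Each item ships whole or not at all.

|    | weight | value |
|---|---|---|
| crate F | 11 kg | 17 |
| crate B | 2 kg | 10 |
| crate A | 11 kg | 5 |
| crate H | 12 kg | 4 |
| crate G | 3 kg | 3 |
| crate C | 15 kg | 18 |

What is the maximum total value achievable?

31

Allowing fractional choices, the relaxed optimum would be about 37.8, but items are indivisible.
crate B + crate G + crate C: weight 2 + 3 + 15 = 20 ≤ 22, value 10 + 3 + 18 = 31.
crate F + crate B + crate G: weight 11 + 2 + 3 = 16 ≤ 22, value 17 + 10 + 3 = 30.
Best is crate B, crate G, and crate C with total value 31.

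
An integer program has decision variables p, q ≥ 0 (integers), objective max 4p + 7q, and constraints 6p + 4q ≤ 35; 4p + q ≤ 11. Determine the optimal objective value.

56

(p,q)=(0,8) is feasible, giving 56.
(p,q)=(1,7) is feasible, giving 53.
(p,q)=(0,7) is feasible, giving 49.
No feasible integer point exceeds 56.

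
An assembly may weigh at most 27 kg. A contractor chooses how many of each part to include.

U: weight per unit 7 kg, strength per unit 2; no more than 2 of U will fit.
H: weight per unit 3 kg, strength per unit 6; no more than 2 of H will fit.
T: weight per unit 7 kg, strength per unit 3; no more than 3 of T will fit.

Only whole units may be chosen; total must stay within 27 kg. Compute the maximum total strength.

21

This is a bounded integer knapsack.
2×H and 3×T: weight 27 ≤ 27, strength 2·6 + 3·3 = 21.
1×U, 2×H, and 2×T: weight 27 ≤ 27, strength 1·2 + 2·6 + 2·3 = 20.
Best is 21.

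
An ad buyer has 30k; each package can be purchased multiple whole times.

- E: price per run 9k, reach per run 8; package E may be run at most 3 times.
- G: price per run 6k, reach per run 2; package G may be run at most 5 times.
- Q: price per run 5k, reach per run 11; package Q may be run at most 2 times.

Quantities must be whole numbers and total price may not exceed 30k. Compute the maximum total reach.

38

Take 2×E and 2×Q: price 28 ≤ 30, reach 2·8 + 2·11 = 38.
Q has the best ratio (11/5) and is taken to its limit of 2; remaining capacity is filled optimally with the others.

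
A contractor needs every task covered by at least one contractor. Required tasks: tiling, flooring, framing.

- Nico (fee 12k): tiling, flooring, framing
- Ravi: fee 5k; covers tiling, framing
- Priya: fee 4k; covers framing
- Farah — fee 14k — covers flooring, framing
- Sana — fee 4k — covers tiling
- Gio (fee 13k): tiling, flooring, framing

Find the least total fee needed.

12

This is a weighted set-cover instance.
The greedy cost-per-new-task heuristic would pick Ravi and Nico for 17, but a cheaper cover exists.
Nico alone covers tiling, flooring, framing — every task.
Total fee: 12.
No cover costs less than 12.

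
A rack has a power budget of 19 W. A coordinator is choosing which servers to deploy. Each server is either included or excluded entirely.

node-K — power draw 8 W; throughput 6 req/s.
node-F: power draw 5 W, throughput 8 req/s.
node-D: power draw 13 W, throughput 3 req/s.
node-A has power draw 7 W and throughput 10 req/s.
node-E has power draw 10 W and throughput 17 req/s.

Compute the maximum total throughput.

27

This is a 0-1 knapsack instance.
Take node-A and node-E: power draw 7 + 10 = 17 ≤ 19, throughput 10 + 17 = 27.
No other feasible combination does better.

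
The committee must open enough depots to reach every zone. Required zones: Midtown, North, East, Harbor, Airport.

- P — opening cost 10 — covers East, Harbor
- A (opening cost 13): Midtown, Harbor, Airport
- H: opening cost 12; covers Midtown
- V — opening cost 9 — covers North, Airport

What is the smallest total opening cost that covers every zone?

This is a weighted set-cover instance.
Choose P, H, and V: together they cover Midtown, North, East, Harbor, Airport — every zone.
Total opening cost: 10 + 12 + 9 = 31.

31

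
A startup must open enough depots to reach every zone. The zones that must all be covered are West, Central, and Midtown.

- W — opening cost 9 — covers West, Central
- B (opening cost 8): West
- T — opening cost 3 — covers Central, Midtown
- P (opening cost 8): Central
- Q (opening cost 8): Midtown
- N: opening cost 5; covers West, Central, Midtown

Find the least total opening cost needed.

5

N alone covers West, Central, Midtown — every zone.
Total opening cost: 5.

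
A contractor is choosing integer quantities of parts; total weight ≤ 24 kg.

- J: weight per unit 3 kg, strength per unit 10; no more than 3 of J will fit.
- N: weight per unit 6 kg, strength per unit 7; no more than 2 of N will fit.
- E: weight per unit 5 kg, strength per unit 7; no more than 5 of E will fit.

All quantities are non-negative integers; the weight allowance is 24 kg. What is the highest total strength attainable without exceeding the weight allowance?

51

J has the best ratio (10/3); taking only J gives at most 3×10 = 30 (stopped by the supply cap of 3).
Mixing does better — 3×J and 3×E: weight 24 ≤ 24, strength 3·10 + 3·7 = 51.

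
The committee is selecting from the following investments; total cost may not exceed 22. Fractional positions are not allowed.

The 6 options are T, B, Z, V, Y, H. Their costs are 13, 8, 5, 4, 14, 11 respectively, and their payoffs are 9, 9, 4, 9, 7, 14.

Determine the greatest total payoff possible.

Allowing fractional choices, the relaxed optimum would be about 30.9, but investments are indivisible.
B + H: cost 8 + 11 = 19 ≤ 22, payoff 9 + 14 = 23.
Z + V + H: cost 5 + 4 + 11 = 20 ≤ 22, payoff 4 + 9 + 14 = 27.
V + H: cost 4 + 11 = 15 ≤ 22, payoff 9 + 14 = 23.
Best is Z, V, and H with total payoff 27.

27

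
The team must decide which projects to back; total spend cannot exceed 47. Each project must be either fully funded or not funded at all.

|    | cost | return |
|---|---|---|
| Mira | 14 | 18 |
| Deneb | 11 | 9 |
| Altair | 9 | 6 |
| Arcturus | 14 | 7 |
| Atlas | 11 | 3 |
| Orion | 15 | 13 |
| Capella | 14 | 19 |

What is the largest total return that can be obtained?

Allowing fractional choices, the relaxed optimum would be about 53.3, but projects are indivisible.
Mira + Orion + Capella: cost 14 + 15 + 14 = 43 ≤ 47, return 18 + 13 + 19 = 50.
Mira + Deneb + Capella: cost 14 + 11 + 14 = 39 ≤ 47, return 18 + 9 + 19 = 46.
Mira + Arcturus + Capella: cost 14 + 14 + 14 = 42 ≤ 47, return 18 + 7 + 19 = 44.
Best is Mira, Orion, and Capella with total return 50.

50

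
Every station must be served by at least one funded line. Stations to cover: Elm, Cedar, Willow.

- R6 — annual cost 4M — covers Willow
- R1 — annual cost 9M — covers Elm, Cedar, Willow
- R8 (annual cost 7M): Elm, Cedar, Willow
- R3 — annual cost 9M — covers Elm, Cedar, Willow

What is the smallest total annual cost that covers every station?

7

R8 alone covers Elm, Cedar, Willow — every station.
Total annual cost: 7.
No cover costs less than 7.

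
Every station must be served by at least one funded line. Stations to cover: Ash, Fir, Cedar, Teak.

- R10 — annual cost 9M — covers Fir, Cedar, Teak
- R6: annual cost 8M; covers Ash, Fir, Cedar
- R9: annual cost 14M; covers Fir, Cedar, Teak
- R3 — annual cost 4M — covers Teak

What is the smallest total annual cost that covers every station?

Choose R6 and R3: together they cover Ash, Fir, Cedar, Teak — every station.
Total annual cost: 8 + 4 = 12.
No cover costs less than 12.

12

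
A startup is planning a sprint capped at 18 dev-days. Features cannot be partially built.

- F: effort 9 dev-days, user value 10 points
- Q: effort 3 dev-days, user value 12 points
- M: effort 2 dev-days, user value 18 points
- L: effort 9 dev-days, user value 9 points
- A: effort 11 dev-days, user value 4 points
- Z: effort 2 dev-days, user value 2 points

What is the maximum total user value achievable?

F + Q + M + Z: effort 9 + 3 + 2 + 2 = 16 ≤ 18, user value 10 + 12 + 18 + 2 = 42.
F + Q + M: effort 9 + 3 + 2 = 14 ≤ 18, user value 10 + 12 + 18 = 40.
Q + M + L + Z: effort 3 + 2 + 9 + 2 = 16 ≤ 18, user value 12 + 18 + 9 + 2 = 41.
Best is F, Q, M, and Z with total user value 42.

42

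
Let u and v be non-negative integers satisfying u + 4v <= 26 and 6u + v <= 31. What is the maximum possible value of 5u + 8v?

(u,v)=(4,5) is feasible, giving 60.
(u,v)=(3,5) is feasible, giving 55.
(u,v)=(4,4) is feasible, giving 52.
Maximum is 60 at (u,v)=(4,5).

60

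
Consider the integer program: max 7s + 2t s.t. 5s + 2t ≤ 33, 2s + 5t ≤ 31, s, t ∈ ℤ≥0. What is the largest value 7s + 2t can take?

44

(s,t)=(6,1) is feasible, giving 44.
(s,t)=(6,0) is feasible, giving 42.
No feasible integer point exceeds 44.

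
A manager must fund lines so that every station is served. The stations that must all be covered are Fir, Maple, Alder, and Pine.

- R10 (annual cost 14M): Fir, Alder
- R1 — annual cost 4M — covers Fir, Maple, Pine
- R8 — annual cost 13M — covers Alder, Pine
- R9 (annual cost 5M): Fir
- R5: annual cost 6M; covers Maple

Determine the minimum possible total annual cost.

This is an integer covering problem.
Choose R1 and R8: together they cover Fir, Maple, Alder, Pine — every station.
Total annual cost: 4 + 13 = 17.

17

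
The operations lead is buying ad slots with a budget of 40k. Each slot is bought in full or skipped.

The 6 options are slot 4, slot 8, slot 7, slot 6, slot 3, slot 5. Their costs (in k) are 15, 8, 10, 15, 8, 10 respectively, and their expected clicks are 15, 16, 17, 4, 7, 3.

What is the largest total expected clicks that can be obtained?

48

Allowing fractional choices, the relaxed optimum would be about 54.1, but ad slots are indivisible.
slot 4 + slot 8 + slot 7: cost 15 + 8 + 10 = 33 ≤ 40, expected clicks 15 + 16 + 17 = 48.
slot 8 + slot 7 + slot 3 + slot 5: cost 8 + 10 + 8 + 10 = 36 ≤ 40, expected clicks 16 + 17 + 7 + 3 = 43.
Best is slot 4, slot 8, and slot 7 with total expected clicks 48.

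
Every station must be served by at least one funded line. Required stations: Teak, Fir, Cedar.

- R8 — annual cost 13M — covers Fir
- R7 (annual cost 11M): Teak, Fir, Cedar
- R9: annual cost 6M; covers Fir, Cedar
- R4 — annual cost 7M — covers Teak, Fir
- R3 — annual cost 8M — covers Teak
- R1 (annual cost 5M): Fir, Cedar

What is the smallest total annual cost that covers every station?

The greedy cost-per-new-station heuristic would pick R1 and R4 for 12, but a cheaper cover exists.
R7 alone covers Teak, Fir, Cedar — every station.
Total annual cost: 11.
No cover costs less than 11.

11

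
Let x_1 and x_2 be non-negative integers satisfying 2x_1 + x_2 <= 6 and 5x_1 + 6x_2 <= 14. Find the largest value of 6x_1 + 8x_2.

16

(x_1,x_2)=(0,2) is feasible, giving 16.
(x_1,x_2)=(1,1) is feasible, giving 14.
(x_1,x_2)=(0,1) is feasible, giving 8.
Maximum is 16 at (x_1,x_2)=(0,2).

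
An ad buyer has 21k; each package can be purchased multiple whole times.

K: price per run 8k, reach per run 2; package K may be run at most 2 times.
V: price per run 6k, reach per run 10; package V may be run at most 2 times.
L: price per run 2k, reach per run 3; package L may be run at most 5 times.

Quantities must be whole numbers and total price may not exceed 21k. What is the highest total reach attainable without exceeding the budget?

V has the best ratio (10/6); taking only V gives at most 2×10 = 20 (stopped by the supply cap of 2).
Mixing does better — 2×V and 4×L: price 20 ≤ 21, reach 2·10 + 4·3 = 32.

32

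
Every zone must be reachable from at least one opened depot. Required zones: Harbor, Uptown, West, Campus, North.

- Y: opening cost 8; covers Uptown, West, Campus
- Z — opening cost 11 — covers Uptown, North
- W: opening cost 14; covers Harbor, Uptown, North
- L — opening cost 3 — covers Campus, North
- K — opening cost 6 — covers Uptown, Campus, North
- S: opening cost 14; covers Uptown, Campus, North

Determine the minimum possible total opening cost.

This is an integer covering problem.
Choose Y and W: together they cover Harbor, Uptown, West, Campus, North — every zone.
Total opening cost: 8 + 14 = 22.

22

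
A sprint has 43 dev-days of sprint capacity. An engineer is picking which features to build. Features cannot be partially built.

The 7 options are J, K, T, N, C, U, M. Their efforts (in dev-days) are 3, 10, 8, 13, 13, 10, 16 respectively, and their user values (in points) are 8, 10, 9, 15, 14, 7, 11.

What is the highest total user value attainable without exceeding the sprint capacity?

47

Take J, K, N, and C: effort 3 + 10 + 13 + 13 = 39 ≤ 43, user value 8 + 10 + 15 + 14 = 47.
No other feasible combination does better.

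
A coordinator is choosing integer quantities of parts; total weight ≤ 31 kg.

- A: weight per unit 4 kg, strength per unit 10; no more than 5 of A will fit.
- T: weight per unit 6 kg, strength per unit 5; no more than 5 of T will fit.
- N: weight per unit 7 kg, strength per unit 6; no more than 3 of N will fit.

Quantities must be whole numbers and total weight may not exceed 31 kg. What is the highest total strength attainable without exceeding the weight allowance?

This is a bounded integer knapsack.
5×A and 1×N: weight 27 ≤ 31, strength 5·10 + 1·6 = 56.
5×A and 1×T: weight 26 ≤ 31, strength 5·10 + 1·5 = 55.
Best is 56.

56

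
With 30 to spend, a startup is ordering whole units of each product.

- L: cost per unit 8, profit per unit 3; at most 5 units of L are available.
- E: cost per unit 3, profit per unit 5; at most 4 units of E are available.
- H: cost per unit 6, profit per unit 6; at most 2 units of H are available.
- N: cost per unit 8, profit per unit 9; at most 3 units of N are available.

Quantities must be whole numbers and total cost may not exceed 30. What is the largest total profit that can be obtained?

38

E has the best ratio (5/3); taking only E gives at most 4×5 = 20 (stopped by the supply cap of 4).
Mixing does better — 4×E and 2×N: cost 28 ≤ 30, profit 4·5 + 2·9 = 38.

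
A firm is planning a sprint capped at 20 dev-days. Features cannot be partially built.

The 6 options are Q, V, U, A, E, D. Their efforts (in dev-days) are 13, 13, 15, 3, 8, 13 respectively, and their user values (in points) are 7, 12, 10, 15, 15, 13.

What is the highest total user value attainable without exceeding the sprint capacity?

30

Take A and E: effort 3 + 8 = 11 ≤ 20, user value 15 + 15 = 30.
No other feasible combination does better.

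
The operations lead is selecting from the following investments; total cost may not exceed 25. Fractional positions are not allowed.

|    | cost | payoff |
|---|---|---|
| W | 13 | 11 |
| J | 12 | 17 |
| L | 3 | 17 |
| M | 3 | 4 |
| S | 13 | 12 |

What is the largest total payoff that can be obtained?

Allowing fractional choices, the relaxed optimum would be about 44.5, but investments are indivisible.
L + M + S: cost 3 + 3 + 13 = 19 ≤ 25, payoff 17 + 4 + 12 = 33.
J + L: cost 12 + 3 = 15 ≤ 25, payoff 17 + 17 = 34.
J + L + M: cost 12 + 3 + 3 = 18 ≤ 25, payoff 17 + 17 + 4 = 38.
Best is J, L, and M with total payoff 38.

38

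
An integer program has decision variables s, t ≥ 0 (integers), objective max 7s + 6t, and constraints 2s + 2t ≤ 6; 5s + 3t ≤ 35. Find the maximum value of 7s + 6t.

21

(s,t)=(3,0): 2·3+2·0=6≤6, 5·3+3·0=15≤35, objective 21.
(s,t)=(2,1): 2·2+2·1=6≤6, 5·2+3·1=13≤35, objective 20.
(s,t)=(2,0): 2·2+2·0=4≤6, 5·2+3·0=10≤35, objective 14.
Maximum is 21 at (s,t)=(3,0).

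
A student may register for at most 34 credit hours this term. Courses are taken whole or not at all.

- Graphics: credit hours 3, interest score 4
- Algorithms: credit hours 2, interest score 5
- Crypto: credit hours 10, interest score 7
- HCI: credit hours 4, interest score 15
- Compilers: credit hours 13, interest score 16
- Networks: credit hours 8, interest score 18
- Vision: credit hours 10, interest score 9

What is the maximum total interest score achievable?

58

This is a 0-1 knapsack instance.
Algorithms + Crypto + HCI + Networks + Vision: credit hours 2 + 10 + 4 + 8 + 10 = 34 ≤ 34, interest score 5 + 7 + 15 + 18 + 9 = 54.
Graphics + Algorithms + HCI + Compilers + Networks: credit hours 3 + 2 + 4 + 13 + 8 = 30 ≤ 34, interest score 4 + 5 + 15 + 16 + 18 = 58.
Algorithms + HCI + Compilers + Networks: credit hours 2 + 4 + 13 + 8 = 27 ≤ 34, interest score 5 + 15 + 16 + 18 = 54.
Best is Graphics, Algorithms, HCI, Compilers, and Networks with total interest score 58.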